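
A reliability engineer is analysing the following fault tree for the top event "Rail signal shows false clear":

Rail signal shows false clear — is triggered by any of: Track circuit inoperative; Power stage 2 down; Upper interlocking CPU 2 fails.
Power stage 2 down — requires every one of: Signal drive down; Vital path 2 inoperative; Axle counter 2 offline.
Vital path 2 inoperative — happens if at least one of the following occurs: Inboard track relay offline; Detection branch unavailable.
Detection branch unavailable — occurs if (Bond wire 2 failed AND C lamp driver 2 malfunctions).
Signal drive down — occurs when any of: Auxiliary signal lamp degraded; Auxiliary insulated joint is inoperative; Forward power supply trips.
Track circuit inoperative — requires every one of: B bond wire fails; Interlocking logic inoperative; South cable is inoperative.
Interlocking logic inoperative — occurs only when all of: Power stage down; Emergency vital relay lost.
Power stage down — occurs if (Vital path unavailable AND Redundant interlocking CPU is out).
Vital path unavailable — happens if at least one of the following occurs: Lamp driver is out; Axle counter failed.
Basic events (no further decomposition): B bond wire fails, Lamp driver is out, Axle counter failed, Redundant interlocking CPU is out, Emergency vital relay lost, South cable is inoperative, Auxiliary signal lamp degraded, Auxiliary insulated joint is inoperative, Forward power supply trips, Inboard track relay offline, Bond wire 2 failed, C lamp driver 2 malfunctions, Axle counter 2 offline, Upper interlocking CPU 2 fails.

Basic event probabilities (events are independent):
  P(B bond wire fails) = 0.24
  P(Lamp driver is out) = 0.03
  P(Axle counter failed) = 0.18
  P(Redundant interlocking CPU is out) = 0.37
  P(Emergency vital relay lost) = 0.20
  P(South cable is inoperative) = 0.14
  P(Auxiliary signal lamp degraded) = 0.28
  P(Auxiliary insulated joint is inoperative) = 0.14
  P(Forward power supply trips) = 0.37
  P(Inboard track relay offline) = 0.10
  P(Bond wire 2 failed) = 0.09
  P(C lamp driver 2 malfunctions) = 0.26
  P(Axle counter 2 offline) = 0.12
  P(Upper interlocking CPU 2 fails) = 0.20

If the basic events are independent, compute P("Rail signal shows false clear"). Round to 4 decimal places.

0.2075

P(Vital path unavailable) [OR] = 1 − (1−0.03) × (1−0.18) = 0.204600
P(Power stage down) [AND] = 0.204600 × 0.37 = 0.075702
P(Interlocking logic inoperative) [AND] = 0.075702 × 0.20 = 0.015140
P(Track circuit inoperative) [AND] = 0.24 × 0.015140 × 0.14 = 0.000509
P(Signal drive down) [OR] = 1 − (1−0.28) × (1−0.14) × (1−0.37) = 0.609904
P(Detection branch unavailable) [AND] = 0.09 × 0.26 = 0.023400
P(Vital path 2 inoperative) [OR] = 1 − (1−0.10) × (1−0.023400) = 0.121060
P(Power stage 2 down) [AND] = 0.609904 × 0.121060 × 0.12 = 0.008860
P(Rail signal shows false clear) [OR] = 1 − (1−0.000509) × (1−0.008860) × (1−0.20) = 0.207492
Rounded to 4 decimal places: P(Rail signal shows false clear) ≈ 0.2075.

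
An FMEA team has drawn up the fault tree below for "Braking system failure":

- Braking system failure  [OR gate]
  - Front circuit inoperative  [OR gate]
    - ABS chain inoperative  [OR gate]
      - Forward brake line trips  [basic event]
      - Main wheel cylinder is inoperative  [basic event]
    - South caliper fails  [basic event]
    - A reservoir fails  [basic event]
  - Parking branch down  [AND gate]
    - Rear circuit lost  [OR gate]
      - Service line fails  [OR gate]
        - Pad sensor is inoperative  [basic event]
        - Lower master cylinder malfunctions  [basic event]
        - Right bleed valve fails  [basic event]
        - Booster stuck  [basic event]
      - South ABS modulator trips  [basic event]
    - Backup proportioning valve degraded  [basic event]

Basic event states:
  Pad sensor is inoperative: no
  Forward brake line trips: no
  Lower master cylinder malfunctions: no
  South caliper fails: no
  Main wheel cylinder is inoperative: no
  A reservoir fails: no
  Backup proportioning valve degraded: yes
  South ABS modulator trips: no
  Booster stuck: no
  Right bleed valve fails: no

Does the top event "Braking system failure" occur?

ABS chain inoperative [OR]: Forward brake line trips=not, Main wheel cylinder is inoperative=not → no input occurs → does not occur.
Front circuit inoperative [OR]: ABS chain inoperative=not, South caliper fails=not, A reservoir fails=not → no input occurs → does not occur.
Service line fails [OR]: Pad sensor is inoperative=not, Lower master cylinder malfunctions=not, Right bleed valve fails=not, Booster stuck=not → no input occurs → does not occur.
Rear circuit lost [OR]: Service line fails=not, South ABS modulator trips=not → no input occurs → does not occur.
Parking branch down [AND]: Rear circuit lost=not, Backup proportioning valve degraded=occurs → not all inputs occur → does not occur.
Braking system failure [OR]: Front circuit inoperative=not, Parking branch down=not → no input occurs → does not occur.

No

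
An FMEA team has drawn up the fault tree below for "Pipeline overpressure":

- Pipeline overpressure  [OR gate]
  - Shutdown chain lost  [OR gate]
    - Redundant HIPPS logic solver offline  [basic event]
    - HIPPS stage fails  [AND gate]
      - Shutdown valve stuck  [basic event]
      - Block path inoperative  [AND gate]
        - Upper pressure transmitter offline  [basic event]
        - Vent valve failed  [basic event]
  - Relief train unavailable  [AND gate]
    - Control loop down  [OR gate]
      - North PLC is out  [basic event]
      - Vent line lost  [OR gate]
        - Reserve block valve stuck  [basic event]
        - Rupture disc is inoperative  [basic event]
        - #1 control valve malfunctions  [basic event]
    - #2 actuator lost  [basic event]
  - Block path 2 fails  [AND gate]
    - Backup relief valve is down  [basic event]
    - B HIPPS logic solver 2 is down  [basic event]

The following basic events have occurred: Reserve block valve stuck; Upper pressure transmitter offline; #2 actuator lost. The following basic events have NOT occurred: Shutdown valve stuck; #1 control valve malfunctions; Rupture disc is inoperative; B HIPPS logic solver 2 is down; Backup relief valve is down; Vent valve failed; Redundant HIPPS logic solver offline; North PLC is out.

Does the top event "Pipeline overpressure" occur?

Block path inoperative [AND]: Upper pressure transmitter offline=occurs, Vent valve failed=not → not all inputs occur → does not occur.
HIPPS stage fails [AND]: Shutdown valve stuck=not, Block path inoperative=not → not all inputs occur → does not occur.
Shutdown chain lost [OR]: Redundant HIPPS logic solver offline=not, HIPPS stage fails=not → no input occurs → does not occur.
Vent line lost [OR]: Reserve block valve stuck=occurs, Rupture disc is inoperative=not, #1 control valve malfunctions=not → at least one input occurs → occurs.
Control loop down [OR]: North PLC is out=not, Vent line lost=occurs → at least one input occurs → occurs.
Relief train unavailable [AND]: Control loop down=occurs, #2 actuator lost=occurs → all inputs occur → occurs.
Block path 2 fails [AND]: Backup relief valve is down=not, B HIPPS logic solver 2 is down=not → not all inputs occur → does not occur.
Pipeline overpressure [OR]: Shutdown chain lost=not, Relief train unavailable=occurs, Block path 2 fails=not → at least one input occurs → occurs.

Yes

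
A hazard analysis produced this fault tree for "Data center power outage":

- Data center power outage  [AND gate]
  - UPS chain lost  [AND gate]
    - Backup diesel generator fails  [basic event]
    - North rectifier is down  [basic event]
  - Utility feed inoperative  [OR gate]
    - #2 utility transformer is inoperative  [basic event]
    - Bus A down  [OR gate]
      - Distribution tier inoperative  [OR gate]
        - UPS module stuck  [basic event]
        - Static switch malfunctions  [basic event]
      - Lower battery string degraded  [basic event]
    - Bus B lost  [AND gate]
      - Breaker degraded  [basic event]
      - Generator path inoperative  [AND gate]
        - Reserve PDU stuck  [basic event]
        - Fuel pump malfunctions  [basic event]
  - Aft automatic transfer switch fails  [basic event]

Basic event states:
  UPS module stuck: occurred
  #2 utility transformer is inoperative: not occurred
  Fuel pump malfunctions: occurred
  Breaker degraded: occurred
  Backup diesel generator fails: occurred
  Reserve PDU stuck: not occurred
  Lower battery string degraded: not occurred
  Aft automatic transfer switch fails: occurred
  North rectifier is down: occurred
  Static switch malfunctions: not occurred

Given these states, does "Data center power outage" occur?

UPS chain lost [AND]: Backup diesel generator fails=occurs, North rectifier is down=occurs → all inputs occur → occurs.
Distribution tier inoperative [OR]: UPS module stuck=occurs, Static switch malfunctions=not → at least one input occurs → occurs.
Bus A down [OR]: Distribution tier inoperative=occurs, Lower battery string degraded=not → at least one input occurs → occurs.
Generator path inoperative [AND]: Reserve PDU stuck=not, Fuel pump malfunctions=occurs → not all inputs occur → does not occur.
Bus B lost [AND]: Breaker degraded=occurs, Generator path inoperative=not → not all inputs occur → does not occur.
Utility feed inoperative [OR]: #2 utility transformer is inoperative=not, Bus A down=occurs, Bus B lost=not → at least one input occurs → occurs.
Data center power outage [AND]: UPS chain lost=occurs, Utility feed inoperative=occurs, Aft automatic transfer switch fails=occurs → all inputs occur → occurs.

Yes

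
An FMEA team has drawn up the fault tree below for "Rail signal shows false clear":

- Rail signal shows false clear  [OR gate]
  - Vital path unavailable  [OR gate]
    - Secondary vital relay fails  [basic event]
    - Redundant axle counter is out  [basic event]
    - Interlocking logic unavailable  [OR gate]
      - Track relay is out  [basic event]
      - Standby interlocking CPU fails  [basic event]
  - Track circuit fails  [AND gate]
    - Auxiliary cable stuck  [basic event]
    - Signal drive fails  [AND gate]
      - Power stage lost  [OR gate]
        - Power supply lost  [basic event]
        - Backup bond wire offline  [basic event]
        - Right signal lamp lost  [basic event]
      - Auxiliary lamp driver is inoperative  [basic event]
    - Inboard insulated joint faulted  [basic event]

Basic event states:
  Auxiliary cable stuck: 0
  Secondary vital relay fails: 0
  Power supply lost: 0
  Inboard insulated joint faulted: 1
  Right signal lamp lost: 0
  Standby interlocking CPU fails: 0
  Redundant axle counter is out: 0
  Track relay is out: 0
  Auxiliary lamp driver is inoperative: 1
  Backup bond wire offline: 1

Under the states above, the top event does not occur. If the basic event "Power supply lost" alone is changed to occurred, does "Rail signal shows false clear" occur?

Counterfactual: set "Power supply lost" to occurred.
Interlocking logic unavailable [OR]: Track relay is out=not, Standby interlocking CPU fails=not → no input occurs → does not occur.
Vital path unavailable [OR]: Secondary vital relay fails=not, Redundant axle counter is out=not, Interlocking logic unavailable=not → no input occurs → does not occur.
Power stage lost [OR]: Power supply lost=occurs, Backup bond wire offline=occurs, Right signal lamp lost=not → at least one input occurs → occurs.
Signal drive fails [AND]: Power stage lost=occurs, Auxiliary lamp driver is inoperative=occurs → all inputs occur → occurs.
Track circuit fails [AND]: Auxiliary cable stuck=not, Signal drive fails=occurs, Inboard insulated joint faulted=occurs → not all inputs occur → does not occur.
Rail signal shows false clear [OR]: Vital path unavailable=not, Track circuit fails=not → no input occurs → does not occur.

No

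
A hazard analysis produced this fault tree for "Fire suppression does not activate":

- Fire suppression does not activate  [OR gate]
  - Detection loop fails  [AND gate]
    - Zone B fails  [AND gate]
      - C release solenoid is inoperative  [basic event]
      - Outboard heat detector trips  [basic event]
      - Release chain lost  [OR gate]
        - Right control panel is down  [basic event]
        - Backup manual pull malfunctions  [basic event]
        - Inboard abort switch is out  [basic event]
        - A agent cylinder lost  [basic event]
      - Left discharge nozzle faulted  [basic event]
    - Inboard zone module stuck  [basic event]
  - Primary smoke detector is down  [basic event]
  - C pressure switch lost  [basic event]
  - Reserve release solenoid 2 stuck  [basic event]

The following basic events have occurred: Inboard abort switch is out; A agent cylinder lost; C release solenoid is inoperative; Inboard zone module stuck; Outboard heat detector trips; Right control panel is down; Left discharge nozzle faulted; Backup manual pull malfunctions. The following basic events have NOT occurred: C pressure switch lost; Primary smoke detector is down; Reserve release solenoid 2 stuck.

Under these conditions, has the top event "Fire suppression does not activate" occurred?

Release chain lost [OR]: Right control panel is down=occurs, Backup manual pull malfunctions=occurs, Inboard abort switch is out=occurs, A agent cylinder lost=occurs → at least one input occurs → occurs.
Zone B fails [AND]: C release solenoid is inoperative=occurs, Outboard heat detector trips=occurs, Release chain lost=occurs, Left discharge nozzle faulted=occurs → all inputs occur → occurs.
Detection loop fails [AND]: Zone B fails=occurs, Inboard zone module stuck=occurs → all inputs occur → occurs.
Fire suppression does not activate [OR]: Detection loop fails=occurs, Primary smoke detector is down=not, C pressure switch lost=not, Reserve release solenoid 2 stuck=not → at least one input occurs → occurs.

Yes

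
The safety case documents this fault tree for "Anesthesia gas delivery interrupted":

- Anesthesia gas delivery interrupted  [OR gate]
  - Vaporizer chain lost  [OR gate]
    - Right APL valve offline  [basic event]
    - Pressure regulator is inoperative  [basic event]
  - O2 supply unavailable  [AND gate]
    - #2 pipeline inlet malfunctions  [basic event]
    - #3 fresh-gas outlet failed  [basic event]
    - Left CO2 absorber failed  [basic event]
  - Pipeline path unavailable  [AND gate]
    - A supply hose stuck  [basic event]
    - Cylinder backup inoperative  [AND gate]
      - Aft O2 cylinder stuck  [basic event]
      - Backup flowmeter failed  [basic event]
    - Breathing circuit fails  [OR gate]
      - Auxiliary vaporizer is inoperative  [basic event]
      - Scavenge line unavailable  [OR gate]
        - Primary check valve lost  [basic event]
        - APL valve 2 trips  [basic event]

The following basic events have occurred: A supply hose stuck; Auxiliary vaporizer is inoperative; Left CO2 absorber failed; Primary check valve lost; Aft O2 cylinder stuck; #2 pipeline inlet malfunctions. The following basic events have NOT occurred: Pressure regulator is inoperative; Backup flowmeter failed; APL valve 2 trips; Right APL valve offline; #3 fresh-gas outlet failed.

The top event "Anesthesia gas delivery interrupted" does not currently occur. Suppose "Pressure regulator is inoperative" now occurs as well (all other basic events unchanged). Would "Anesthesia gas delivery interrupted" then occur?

Counterfactual: set "Pressure regulator is inoperative" to occurred.
Vaporizer chain lost [OR]: Right APL valve offline=not, Pressure regulator is inoperative=occurs → at least one input occurs → occurs.
O2 supply unavailable [AND]: #2 pipeline inlet malfunctions=occurs, #3 fresh-gas outlet failed=not, Left CO2 absorber failed=occurs → not all inputs occur → does not occur.
Cylinder backup inoperative [AND]: Aft O2 cylinder stuck=occurs, Backup flowmeter failed=not → not all inputs occur → does not occur.
Scavenge line unavailable [OR]: Primary check valve lost=occurs, APL valve 2 trips=not → at least one input occurs → occurs.
Breathing circuit fails [OR]: Auxiliary vaporizer is inoperative=occurs, Scavenge line unavailable=occurs → at least one input occurs → occurs.
Pipeline path unavailable [AND]: A supply hose stuck=occurs, Cylinder backup inoperative=not, Breathing circuit fails=occurs → not all inputs occur → does not occur.
Anesthesia gas delivery interrupted [OR]: Vaporizer chain lost=occurs, O2 supply unavailable=not, Pipeline path unavailable=not → at least one input occurs → occurs.

Yes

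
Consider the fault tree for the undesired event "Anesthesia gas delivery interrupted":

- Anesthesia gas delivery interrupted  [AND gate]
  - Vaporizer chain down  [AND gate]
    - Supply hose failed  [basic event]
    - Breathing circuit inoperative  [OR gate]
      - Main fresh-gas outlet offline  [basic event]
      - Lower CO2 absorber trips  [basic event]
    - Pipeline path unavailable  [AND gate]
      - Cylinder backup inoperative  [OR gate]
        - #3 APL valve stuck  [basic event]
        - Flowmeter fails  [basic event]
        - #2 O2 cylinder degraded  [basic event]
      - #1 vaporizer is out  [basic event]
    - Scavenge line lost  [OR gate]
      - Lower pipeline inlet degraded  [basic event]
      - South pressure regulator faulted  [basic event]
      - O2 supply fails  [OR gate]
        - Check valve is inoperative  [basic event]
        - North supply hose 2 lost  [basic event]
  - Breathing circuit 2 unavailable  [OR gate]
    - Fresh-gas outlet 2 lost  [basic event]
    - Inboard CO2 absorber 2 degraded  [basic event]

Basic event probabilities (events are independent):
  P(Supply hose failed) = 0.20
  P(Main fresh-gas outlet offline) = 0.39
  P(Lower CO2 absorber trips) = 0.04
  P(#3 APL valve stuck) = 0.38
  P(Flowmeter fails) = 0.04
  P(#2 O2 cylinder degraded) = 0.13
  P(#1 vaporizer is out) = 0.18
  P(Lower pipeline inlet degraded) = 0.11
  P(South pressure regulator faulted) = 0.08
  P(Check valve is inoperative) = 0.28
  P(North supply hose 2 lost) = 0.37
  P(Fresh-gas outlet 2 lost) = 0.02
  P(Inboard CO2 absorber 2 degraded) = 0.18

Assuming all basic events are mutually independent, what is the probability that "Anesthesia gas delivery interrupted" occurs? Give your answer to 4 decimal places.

0.0009

P(Breathing circuit inoperative) [OR] = 1 − (1−0.39) × (1−0.04) = 0.414400
P(Cylinder backup inoperative) [OR] = 1 − (1−0.38) × (1−0.04) × (1−0.13) = 0.482176
P(Pipeline path unavailable) [AND] = 0.482176 × 0.18 = 0.086792
P(O2 supply fails) [OR] = 1 − (1−0.28) × (1−0.37) = 0.546400
P(Scavenge line lost) [OR] = 1 − (1−0.11) × (1−0.08) × (1−0.546400) = 0.628592
P(Vaporizer chain down) [AND] = 0.20 × 0.414400 × 0.086792 × 0.628592 = 0.004522
P(Breathing circuit 2 unavailable) [OR] = 1 − (1−0.02) × (1−0.18) = 0.196400
P(Anesthesia gas delivery interrupted) [AND] = 0.004522 × 0.196400 = 0.000888
Rounded to 4 decimal places: P(Anesthesia gas delivery interrupted) ≈ 0.0009.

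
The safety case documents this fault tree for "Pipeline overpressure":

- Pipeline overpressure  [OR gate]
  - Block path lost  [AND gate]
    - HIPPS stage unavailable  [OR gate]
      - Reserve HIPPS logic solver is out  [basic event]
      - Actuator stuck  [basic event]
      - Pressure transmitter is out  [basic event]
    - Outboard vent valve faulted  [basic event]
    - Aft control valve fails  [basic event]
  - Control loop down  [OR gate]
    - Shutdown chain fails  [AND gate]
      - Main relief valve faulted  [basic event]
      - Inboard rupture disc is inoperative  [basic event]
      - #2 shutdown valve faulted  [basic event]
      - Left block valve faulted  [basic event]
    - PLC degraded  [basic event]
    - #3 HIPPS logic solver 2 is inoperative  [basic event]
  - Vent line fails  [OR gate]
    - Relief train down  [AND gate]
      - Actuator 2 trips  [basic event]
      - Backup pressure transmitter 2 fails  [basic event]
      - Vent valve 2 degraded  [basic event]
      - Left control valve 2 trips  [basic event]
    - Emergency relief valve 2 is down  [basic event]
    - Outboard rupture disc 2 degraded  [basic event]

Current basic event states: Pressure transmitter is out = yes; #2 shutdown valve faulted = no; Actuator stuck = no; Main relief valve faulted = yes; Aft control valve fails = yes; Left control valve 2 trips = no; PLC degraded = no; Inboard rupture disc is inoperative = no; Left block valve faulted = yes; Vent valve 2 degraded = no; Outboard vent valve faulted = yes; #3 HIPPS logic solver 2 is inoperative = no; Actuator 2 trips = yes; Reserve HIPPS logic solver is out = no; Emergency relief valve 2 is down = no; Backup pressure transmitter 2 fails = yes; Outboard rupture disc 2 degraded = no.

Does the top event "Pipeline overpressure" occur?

HIPPS stage unavailable [OR]: Reserve HIPPS logic solver is out=not, Actuator stuck=not, Pressure transmitter is out=occurs → at least one input occurs → occurs.
Block path lost [AND]: HIPPS stage unavailable=occurs, Outboard vent valve faulted=occurs, Aft control valve fails=occurs → all inputs occur → occurs.
Shutdown chain fails [AND]: Main relief valve faulted=occurs, Inboard rupture disc is inoperative=not, #2 shutdown valve faulted=not, Left block valve faulted=occurs → not all inputs occur → does not occur.
Control loop down [OR]: Shutdown chain fails=not, PLC degraded=not, #3 HIPPS logic solver 2 is inoperative=not → no input occurs → does not occur.
Relief train down [AND]: Actuator 2 trips=occurs, Backup pressure transmitter 2 fails=occurs, Vent valve 2 degraded=not, Left control valve 2 trips=not → not all inputs occur → does not occur.
Vent line fails [OR]: Relief train down=not, Emergency relief valve 2 is down=not, Outboard rupture disc 2 degraded=not → no input occurs → does not occur.
Pipeline overpressure [OR]: Block path lost=occurs, Control loop down=not, Vent line fails=not → at least one input occurs → occurs.

Yes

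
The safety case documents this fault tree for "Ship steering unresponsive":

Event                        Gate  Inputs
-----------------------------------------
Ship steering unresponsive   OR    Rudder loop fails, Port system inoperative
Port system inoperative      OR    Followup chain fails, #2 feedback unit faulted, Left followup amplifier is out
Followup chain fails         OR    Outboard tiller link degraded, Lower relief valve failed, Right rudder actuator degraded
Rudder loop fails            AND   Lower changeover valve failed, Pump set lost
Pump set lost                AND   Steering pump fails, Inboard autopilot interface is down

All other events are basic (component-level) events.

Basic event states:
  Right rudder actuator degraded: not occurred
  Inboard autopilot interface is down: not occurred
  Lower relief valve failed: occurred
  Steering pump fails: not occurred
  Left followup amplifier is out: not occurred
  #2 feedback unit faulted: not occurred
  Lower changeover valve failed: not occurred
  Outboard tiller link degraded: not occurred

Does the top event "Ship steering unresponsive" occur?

Yes

Pump set lost [AND]: Steering pump fails=not, Inboard autopilot interface is down=not → not all inputs occur → does not occur.
Rudder loop fails [AND]: Lower changeover valve failed=not, Pump set lost=not → not all inputs occur → does not occur.
Followup chain fails [OR]: Outboard tiller link degraded=not, Lower relief valve failed=occurs, Right rudder actuator degraded=not → at least one input occurs → occurs.
Port system inoperative [OR]: Followup chain fails=occurs, #2 feedback unit faulted=not, Left followup amplifier is out=not → at least one input occurs → occurs.
Ship steering unresponsive [OR]: Rudder loop fails=not, Port system inoperative=occurs → at least one input occurs → occurs.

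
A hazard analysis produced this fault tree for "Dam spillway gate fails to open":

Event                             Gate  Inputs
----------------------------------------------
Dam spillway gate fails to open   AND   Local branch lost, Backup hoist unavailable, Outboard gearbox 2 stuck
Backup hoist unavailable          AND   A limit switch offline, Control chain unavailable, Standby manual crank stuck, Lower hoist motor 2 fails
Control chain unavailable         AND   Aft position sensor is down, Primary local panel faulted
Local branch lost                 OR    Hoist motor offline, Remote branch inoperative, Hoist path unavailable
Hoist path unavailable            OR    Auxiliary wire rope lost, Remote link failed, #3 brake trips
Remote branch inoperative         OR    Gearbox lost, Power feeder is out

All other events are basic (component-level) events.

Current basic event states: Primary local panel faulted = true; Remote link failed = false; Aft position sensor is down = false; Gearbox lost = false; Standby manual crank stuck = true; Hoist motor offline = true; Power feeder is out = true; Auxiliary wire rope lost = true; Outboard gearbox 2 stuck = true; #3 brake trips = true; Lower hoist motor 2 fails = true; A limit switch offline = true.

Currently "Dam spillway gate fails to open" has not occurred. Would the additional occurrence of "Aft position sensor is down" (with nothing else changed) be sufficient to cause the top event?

Yes

Counterfactual: set "Aft position sensor is down" to occurred.
Remote branch inoperative [OR]: Gearbox lost=not, Power feeder is out=occurs → at least one input occurs → occurs.
Hoist path unavailable [OR]: Auxiliary wire rope lost=occurs, Remote link failed=not, #3 brake trips=occurs → at least one input occurs → occurs.
Local branch lost [OR]: Hoist motor offline=occurs, Remote branch inoperative=occurs, Hoist path unavailable=occurs → at least one input occurs → occurs.
Control chain unavailable [AND]: Aft position sensor is down=occurs, Primary local panel faulted=occurs → all inputs occur → occurs.
Backup hoist unavailable [AND]: A limit switch offline=occurs, Control chain unavailable=occurs, Standby manual crank stuck=occurs, Lower hoist motor 2 fails=occurs → all inputs occur → occurs.
Dam spillway gate fails to open [AND]: Local branch lost=occurs, Backup hoist unavailable=occurs, Outboard gearbox 2 stuck=occurs → all inputs occur → occurs.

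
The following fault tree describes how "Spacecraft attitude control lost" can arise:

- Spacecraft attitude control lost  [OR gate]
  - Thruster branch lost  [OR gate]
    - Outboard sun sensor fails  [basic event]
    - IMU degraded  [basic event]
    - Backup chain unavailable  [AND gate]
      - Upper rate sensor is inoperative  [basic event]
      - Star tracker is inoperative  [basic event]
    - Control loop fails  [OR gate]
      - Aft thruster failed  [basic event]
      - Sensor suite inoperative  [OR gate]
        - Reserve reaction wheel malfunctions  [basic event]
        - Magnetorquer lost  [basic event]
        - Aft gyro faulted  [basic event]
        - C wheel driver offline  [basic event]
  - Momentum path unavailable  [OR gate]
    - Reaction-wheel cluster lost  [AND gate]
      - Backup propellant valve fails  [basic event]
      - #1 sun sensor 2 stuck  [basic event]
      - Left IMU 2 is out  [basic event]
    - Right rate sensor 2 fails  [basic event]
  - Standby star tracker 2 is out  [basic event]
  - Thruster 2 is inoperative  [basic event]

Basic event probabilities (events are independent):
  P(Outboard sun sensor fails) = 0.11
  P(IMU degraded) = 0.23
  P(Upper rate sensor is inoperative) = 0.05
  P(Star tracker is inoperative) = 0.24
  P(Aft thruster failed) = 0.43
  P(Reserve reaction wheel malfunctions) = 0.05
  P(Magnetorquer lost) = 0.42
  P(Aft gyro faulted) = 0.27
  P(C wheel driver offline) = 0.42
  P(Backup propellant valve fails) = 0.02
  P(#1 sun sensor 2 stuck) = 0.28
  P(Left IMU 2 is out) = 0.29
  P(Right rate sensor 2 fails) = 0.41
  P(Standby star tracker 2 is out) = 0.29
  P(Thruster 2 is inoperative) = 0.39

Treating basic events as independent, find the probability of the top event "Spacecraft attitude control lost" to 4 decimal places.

0.9770

P(Backup chain unavailable) [AND] = 0.05 × 0.24 = 0.012000
P(Sensor suite inoperative) [OR] = 1 − (1−0.05) × (1−0.42) × (1−0.27) × (1−0.42) = 0.766707
P(Control loop fails) [OR] = 1 − (1−0.43) × (1−0.766707) = 0.867023
P(Thruster branch lost) [OR] = 1 − (1−0.11) × (1−0.23) × (1−0.012000) × (1−0.867023) = 0.909964
P(Reaction-wheel cluster lost) [AND] = 0.02 × 0.28 × 0.29 = 0.001624
P(Momentum path unavailable) [OR] = 1 − (1−0.001624) × (1−0.41) = 0.410958
P(Spacecraft attitude control lost) [OR] = 1 − (1−0.909964) × (1−0.410958) × (1−0.29) × (1−0.39) = 0.977031
Rounded to 4 decimal places: P(Spacecraft attitude control lost) ≈ 0.9770.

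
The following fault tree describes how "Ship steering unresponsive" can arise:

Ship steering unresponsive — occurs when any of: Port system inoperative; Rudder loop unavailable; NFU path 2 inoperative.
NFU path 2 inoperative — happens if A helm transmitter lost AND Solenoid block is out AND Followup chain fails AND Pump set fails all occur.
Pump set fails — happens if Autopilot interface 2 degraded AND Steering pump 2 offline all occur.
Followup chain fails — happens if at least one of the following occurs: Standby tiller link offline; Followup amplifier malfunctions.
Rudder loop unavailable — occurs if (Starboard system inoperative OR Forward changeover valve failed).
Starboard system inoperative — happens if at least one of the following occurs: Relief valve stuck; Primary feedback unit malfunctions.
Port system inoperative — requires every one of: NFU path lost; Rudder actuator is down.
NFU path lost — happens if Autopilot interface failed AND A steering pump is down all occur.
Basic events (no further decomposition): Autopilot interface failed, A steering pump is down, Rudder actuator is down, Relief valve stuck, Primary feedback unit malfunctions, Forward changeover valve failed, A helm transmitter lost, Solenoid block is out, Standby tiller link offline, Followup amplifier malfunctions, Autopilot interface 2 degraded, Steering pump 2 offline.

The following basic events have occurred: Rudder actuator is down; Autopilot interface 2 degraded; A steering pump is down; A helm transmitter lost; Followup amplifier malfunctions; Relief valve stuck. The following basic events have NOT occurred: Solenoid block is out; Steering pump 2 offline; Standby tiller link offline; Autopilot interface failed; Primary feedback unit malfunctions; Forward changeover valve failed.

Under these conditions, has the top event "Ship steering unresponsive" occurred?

NFU path lost [AND]: Autopilot interface failed=not, A steering pump is down=occurs → not all inputs occur → does not occur.
Port system inoperative [AND]: NFU path lost=not, Rudder actuator is down=occurs → not all inputs occur → does not occur.
Starboard system inoperative [OR]: Relief valve stuck=occurs, Primary feedback unit malfunctions=not → at least one input occurs → occurs.
Rudder loop unavailable [OR]: Starboard system inoperative=occurs, Forward changeover valve failed=not → at least one input occurs → occurs.
Followup chain fails [OR]: Standby tiller link offline=not, Followup amplifier malfunctions=occurs → at least one input occurs → occurs.
Pump set fails [AND]: Autopilot interface 2 degraded=occurs, Steering pump 2 offline=not → not all inputs occur → does not occur.
NFU path 2 inoperative [AND]: A helm transmitter lost=occurs, Solenoid block is out=not, Followup chain fails=occurs, Pump set fails=not → not all inputs occur → does not occur.
Ship steering unresponsive [OR]: Port system inoperative=not, Rudder loop unavailable=occurs, NFU path 2 inoperative=not → at least one input occurs → occurs.

Yes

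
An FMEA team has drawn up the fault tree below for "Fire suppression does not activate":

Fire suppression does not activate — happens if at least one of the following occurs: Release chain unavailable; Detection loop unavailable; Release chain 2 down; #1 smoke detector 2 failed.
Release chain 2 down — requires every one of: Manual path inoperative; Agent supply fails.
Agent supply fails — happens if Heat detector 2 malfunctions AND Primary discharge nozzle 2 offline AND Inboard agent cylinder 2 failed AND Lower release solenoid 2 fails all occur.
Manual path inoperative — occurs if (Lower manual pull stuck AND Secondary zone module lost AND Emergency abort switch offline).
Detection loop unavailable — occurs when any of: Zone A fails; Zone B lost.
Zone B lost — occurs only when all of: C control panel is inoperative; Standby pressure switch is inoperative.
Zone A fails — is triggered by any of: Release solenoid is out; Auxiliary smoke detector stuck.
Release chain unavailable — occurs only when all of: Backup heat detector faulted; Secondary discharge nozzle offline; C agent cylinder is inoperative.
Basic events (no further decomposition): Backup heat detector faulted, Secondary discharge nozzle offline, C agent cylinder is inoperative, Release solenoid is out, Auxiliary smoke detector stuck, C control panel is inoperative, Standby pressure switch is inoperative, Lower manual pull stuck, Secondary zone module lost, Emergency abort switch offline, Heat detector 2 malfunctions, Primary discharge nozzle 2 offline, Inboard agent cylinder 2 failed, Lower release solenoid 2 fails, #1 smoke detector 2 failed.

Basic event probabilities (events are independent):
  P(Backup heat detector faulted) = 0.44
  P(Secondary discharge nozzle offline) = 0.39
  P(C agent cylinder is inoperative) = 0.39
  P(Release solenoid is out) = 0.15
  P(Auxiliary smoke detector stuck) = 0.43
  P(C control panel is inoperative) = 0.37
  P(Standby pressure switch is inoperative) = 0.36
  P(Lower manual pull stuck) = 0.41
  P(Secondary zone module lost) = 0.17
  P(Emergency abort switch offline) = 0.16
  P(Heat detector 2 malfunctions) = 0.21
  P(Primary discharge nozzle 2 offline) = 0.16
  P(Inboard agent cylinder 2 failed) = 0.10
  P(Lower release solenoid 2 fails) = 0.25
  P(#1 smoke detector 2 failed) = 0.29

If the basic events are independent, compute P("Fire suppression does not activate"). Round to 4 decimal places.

P(Release chain unavailable) [AND] = 0.44 × 0.39 × 0.39 = 0.066924
P(Zone A fails) [OR] = 1 − (1−0.15) × (1−0.43) = 0.515500
P(Zone B lost) [AND] = 0.37 × 0.36 = 0.133200
P(Detection loop unavailable) [OR] = 1 − (1−0.515500) × (1−0.133200) = 0.580035
P(Manual path inoperative) [AND] = 0.41 × 0.17 × 0.16 = 0.011152
P(Agent supply fails) [AND] = 0.21 × 0.16 × 0.10 × 0.25 = 0.000840
P(Release chain 2 down) [AND] = 0.011152 × 0.000840 = 0.000009
P(Fire suppression does not activate) [OR] = 1 − (1−0.066924) × (1−0.580035) × (1−0.000009) × (1−0.29) = 0.721782
Rounded to 4 decimal places: P(Fire suppression does not activate) ≈ 0.7218.

0.7218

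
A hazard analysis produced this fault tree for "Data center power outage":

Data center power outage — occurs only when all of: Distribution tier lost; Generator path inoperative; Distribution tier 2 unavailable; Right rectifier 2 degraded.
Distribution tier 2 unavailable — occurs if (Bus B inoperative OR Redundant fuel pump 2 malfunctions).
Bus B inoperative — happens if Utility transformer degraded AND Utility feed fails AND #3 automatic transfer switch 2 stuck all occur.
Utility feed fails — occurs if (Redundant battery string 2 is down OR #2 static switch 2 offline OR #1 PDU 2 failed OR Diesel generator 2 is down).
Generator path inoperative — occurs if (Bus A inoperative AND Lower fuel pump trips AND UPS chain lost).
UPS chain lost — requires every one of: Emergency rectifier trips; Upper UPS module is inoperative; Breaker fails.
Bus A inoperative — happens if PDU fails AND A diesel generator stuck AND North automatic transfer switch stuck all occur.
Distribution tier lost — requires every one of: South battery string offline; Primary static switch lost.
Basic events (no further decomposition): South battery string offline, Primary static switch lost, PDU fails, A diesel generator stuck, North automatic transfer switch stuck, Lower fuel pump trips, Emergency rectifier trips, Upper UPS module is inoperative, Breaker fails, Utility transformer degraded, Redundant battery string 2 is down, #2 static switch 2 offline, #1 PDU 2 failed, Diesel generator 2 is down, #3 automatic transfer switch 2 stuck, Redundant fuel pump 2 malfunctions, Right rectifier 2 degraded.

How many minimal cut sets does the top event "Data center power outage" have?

5

Distribution tier lost [AND]: one cut set from each child combined → 1 × 1 = 1 cut set(s).
Bus A inoperative [AND]: one cut set from each child combined → 1 × 1 × 1 = 1 cut set(s).
UPS chain lost [AND]: one cut set from each child combined → 1 × 1 × 1 = 1 cut set(s).
Generator path inoperative [AND]: one cut set from each child combined → 1 × 1 × 1 = 1 cut set(s).
Utility feed fails [OR]: union of children's cut sets → 4 cut set(s).
Bus B inoperative [AND]: one cut set from each child combined → 1 × 4 × 1 = 4 cut set(s).
Distribution tier 2 unavailable [OR]: union of children's cut sets → 5 cut set(s).
Data center power outage [AND]: one cut set from each child combined → 1 × 1 × 5 × 1 = 5 cut set(s).
Minimal cut sets: {#3 automatic transfer switch 2 stuck, A diesel generator stuck, Breaker fails, Emergency rectifier trips, Lower fuel pump trips, North automatic transfer switch stuck, PDU fails, Primary static switch lost, Redundant battery string 2 is down, Right rectifier 2 degraded, South battery string offline, Upper UPS module is inoperative, Utility transformer degraded}; {#2 static switch 2 offline, #3 automatic transfer switch 2 stuck, A diesel generator stuck, Breaker fails, Emergency rectifier trips, Lower fuel pump trips, North automatic transfer switch stuck, PDU fails, Primary static switch lost, Right rectifier 2 degraded, South battery string offline, Upper UPS module is inoperative, Utility transformer degraded}; {#1 PDU 2 failed, #3 automatic transfer switch 2 stuck, A diesel generator stuck, Breaker fails, Emergency rectifier trips, Lower fuel pump trips, North automatic transfer switch stuck, PDU fails, Primary static switch lost, Right rectifier 2 degraded, South battery string offline, Upper UPS module is inoperative, Utility transformer degraded}; {#3 automatic transfer switch 2 stuck, A diesel generator stuck, Breaker fails, Diesel generator 2 is down, Emergency rectifier trips, Lower fuel pump trips, North automatic transfer switch stuck, PDU fails, Primary static switch lost, Right rectifier 2 degraded, South battery string offline, Upper UPS module is inoperative, Utility transformer degraded}; {A diesel generator stuck, Breaker fails, Emergency rectifier trips, Lower fuel pump trips, North automatic transfer switch stuck, PDU fails, Primary static switch lost, Redundant fuel pump 2 malfunctions, Right rectifier 2 degraded, South battery string offline, Upper UPS module is inoperative}.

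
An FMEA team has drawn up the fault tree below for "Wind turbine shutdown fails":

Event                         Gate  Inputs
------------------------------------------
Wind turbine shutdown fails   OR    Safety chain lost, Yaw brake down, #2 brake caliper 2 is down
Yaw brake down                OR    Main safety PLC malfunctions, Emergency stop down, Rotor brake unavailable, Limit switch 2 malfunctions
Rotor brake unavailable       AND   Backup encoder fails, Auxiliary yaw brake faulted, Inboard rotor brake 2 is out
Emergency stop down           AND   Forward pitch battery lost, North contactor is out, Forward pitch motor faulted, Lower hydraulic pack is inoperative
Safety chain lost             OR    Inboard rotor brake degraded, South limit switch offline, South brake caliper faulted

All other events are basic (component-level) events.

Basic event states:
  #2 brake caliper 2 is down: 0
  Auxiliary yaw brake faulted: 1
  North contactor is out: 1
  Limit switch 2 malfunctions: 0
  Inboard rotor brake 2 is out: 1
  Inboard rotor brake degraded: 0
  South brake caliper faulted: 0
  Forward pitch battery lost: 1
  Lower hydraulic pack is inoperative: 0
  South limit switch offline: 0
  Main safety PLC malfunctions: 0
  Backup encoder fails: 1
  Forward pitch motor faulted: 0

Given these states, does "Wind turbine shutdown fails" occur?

Safety chain lost [OR]: Inboard rotor brake degraded=not, South limit switch offline=not, South brake caliper faulted=not → no input occurs → does not occur.
Emergency stop down [AND]: Forward pitch battery lost=occurs, North contactor is out=occurs, Forward pitch motor faulted=not, Lower hydraulic pack is inoperative=not → not all inputs occur → does not occur.
Rotor brake unavailable [AND]: Backup encoder fails=occurs, Auxiliary yaw brake faulted=occurs, Inboard rotor brake 2 is out=occurs → all inputs occur → occurs.
Yaw brake down [OR]: Main safety PLC malfunctions=not, Emergency stop down=not, Rotor brake unavailable=occurs, Limit switch 2 malfunctions=not → at least one input occurs → occurs.
Wind turbine shutdown fails [OR]: Safety chain lost=not, Yaw brake down=occurs, #2 brake caliper 2 is down=not → at least one input occurs → occurs.

Yes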